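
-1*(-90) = 90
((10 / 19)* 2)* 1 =20 / 19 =1.05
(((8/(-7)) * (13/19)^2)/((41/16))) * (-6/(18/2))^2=-86528/932463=-0.09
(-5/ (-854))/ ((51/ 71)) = 355/ 43554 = 0.01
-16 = -16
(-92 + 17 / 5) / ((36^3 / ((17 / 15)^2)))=-128027 / 52488000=-0.00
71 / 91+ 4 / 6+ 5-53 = -12709 / 273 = -46.55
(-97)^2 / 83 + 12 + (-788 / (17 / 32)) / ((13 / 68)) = -8236447 / 1079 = -7633.41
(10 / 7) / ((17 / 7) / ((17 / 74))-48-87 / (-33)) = -0.04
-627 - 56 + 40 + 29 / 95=-61056 / 95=-642.69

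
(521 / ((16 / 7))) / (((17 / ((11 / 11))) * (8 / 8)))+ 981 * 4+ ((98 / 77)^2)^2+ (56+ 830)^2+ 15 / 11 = 3141826415199 / 3982352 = 788937.40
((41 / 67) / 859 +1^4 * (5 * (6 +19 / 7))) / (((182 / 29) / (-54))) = -1057288032 / 2820097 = -374.91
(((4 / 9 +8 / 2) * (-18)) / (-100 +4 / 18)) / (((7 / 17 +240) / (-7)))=-42840 / 1835063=-0.02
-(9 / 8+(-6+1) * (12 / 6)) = 71 / 8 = 8.88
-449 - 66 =-515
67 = 67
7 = 7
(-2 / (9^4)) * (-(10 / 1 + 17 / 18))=0.00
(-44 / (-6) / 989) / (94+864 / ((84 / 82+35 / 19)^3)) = 122478216707 / 2158596359499729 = 0.00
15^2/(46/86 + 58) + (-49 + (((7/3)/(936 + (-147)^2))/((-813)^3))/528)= -45.16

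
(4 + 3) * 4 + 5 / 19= 537 / 19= 28.26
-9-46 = -55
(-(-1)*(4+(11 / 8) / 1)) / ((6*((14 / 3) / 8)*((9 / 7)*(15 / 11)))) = 473 / 540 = 0.88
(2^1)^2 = 4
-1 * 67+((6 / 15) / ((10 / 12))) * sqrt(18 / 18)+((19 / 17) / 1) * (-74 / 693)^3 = -9409136280347 / 141445336725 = -66.52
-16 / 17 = -0.94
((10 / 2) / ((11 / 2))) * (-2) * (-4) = 7.27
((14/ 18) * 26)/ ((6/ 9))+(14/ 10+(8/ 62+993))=476561/ 465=1024.86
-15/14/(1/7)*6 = -45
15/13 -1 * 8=-89/13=-6.85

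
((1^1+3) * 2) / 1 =8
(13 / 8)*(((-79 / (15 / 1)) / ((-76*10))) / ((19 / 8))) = 1027 / 216600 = 0.00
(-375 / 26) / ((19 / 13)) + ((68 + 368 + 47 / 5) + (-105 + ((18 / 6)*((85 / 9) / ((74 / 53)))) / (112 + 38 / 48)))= 6293509159 / 19030210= 330.71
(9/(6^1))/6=1/4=0.25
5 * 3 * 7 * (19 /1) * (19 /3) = 12635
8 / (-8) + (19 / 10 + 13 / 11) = 229 / 110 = 2.08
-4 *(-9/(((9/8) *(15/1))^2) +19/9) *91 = -1532804/2025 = -756.94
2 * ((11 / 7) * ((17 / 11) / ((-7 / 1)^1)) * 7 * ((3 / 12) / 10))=-17 / 140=-0.12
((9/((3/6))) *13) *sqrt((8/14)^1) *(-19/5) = -8892 *sqrt(7)/35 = -672.17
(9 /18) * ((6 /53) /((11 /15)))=45 /583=0.08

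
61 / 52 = 1.17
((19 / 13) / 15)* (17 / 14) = 323 / 2730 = 0.12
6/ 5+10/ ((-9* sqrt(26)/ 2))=6/ 5 -10* sqrt(26)/ 117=0.76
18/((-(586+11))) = -6/199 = -0.03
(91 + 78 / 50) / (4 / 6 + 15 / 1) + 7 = 15167 / 1175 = 12.91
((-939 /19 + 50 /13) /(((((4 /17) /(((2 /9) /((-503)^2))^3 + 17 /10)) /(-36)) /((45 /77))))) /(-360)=-38411029511627176758108913 /1996046225260631778714480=-19.24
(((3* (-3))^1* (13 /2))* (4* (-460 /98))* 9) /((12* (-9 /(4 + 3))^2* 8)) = 1495 /24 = 62.29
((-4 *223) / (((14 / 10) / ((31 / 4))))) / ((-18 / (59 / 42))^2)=-120320765 / 4000752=-30.07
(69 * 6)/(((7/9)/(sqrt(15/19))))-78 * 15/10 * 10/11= -1170/11 + 3726 * sqrt(285)/133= 366.58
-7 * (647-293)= -2478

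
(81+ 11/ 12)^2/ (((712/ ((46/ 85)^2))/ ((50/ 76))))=511166881/ 281490624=1.82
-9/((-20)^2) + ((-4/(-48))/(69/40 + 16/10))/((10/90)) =0.20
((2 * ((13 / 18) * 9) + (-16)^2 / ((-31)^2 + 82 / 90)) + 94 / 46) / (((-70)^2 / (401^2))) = 26640384073 / 53025350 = 502.41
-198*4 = -792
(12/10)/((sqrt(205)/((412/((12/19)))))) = 54.67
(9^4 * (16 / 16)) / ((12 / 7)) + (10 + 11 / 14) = 3838.04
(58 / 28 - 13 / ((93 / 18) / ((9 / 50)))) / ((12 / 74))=649757 / 65100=9.98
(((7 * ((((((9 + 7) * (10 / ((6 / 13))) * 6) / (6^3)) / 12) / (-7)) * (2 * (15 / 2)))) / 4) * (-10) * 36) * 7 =7583.33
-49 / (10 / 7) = -343 / 10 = -34.30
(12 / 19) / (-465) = -4 / 2945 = -0.00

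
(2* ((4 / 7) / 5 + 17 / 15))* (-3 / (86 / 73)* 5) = -31.77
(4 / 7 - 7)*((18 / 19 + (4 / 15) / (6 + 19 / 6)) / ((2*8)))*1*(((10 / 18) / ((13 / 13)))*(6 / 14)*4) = -7653 / 20482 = -0.37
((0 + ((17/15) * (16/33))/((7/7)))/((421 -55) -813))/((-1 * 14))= 0.00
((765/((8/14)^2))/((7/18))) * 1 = 48195/8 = 6024.38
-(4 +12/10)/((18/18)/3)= -78/5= -15.60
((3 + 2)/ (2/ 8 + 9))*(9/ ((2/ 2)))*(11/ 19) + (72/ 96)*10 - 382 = -522587/ 1406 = -371.68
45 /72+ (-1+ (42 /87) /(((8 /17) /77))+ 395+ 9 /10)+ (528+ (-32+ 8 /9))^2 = 23243174999 /93960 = 247373.08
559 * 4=2236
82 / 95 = 0.86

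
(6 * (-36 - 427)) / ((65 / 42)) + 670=-73126 / 65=-1125.02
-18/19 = -0.95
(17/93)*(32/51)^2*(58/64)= 928/14229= 0.07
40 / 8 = 5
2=2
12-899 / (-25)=47.96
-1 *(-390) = 390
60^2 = 3600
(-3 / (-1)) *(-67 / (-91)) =201 / 91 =2.21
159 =159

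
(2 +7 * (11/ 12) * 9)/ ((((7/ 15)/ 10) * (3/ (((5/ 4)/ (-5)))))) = -5975/ 56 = -106.70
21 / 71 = 0.30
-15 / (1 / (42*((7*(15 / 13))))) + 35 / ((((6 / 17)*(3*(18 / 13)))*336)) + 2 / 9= -1028705507 / 202176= -5088.17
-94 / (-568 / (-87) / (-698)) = 1427061 / 142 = 10049.73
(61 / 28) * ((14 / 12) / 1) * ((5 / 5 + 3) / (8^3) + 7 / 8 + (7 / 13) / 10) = 475373 / 199680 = 2.38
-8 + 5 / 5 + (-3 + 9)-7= -8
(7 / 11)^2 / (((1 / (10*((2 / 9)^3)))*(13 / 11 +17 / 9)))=245 / 16929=0.01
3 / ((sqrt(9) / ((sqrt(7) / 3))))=sqrt(7) / 3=0.88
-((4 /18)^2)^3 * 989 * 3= -63296 /177147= -0.36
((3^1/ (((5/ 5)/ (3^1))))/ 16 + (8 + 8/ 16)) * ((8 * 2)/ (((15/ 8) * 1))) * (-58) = -13456/ 3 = -4485.33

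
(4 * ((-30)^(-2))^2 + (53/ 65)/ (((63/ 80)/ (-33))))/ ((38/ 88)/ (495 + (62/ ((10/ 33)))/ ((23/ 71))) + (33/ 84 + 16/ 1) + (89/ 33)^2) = -23008301554678/ 15936753369375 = -1.44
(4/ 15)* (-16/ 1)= -64/ 15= -4.27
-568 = -568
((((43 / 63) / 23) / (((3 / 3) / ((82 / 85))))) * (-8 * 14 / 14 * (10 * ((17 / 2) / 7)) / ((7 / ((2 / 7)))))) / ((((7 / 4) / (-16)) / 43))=155256832 / 3479049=44.63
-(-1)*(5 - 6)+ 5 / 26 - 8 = -229 / 26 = -8.81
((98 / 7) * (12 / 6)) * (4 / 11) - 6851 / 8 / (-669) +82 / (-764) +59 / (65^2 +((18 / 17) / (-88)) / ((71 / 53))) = 11.37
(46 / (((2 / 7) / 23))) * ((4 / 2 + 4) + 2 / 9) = 207368 / 9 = 23040.89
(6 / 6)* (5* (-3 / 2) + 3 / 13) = -7.27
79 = 79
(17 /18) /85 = 1 /90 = 0.01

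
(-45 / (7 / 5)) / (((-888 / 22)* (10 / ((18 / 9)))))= 165 / 1036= 0.16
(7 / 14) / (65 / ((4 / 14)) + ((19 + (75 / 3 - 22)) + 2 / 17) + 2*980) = 17 / 75127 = 0.00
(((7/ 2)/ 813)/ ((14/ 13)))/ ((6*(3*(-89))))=-13/ 5209704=-0.00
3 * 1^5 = 3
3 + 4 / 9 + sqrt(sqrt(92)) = sqrt(2)*23^(1 / 4) + 31 / 9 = 6.54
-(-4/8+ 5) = -9/2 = -4.50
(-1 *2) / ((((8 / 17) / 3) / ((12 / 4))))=-153 / 4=-38.25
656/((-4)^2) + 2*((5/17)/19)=13253/323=41.03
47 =47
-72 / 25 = -2.88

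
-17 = -17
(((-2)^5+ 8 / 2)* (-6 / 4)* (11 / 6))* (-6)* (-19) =8778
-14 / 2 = -7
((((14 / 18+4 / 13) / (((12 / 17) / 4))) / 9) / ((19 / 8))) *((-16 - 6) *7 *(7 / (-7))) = 2659888 / 60021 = 44.32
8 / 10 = 4 / 5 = 0.80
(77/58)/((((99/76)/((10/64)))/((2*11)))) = 7315/2088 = 3.50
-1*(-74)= 74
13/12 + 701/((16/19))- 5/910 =3640795/4368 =833.52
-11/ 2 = -5.50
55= 55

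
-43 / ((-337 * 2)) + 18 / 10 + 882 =2978621 / 3370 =883.86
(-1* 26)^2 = 676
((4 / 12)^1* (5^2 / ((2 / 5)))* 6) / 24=125 / 24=5.21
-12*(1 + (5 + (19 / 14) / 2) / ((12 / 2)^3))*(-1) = 2069 / 168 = 12.32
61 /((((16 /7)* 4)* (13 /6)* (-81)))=-427 /11232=-0.04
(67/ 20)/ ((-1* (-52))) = 67/ 1040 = 0.06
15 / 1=15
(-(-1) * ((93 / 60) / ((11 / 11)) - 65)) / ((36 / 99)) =-13959 / 80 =-174.49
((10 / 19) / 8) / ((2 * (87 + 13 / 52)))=5 / 13262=0.00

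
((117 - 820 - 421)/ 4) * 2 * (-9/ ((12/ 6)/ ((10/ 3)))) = 8430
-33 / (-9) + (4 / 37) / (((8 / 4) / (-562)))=-2965 / 111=-26.71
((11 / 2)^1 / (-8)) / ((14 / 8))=-11 / 28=-0.39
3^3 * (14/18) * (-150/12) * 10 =-2625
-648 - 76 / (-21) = -13532 / 21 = -644.38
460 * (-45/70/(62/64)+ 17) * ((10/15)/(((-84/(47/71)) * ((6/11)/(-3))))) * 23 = 4847663425/970641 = 4994.29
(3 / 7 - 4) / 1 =-25 / 7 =-3.57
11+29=40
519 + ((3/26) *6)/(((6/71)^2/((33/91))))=2622261/4732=554.15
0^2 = 0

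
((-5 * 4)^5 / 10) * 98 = -31360000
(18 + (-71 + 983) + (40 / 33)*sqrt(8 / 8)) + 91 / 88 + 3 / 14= 1723187 / 1848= 932.46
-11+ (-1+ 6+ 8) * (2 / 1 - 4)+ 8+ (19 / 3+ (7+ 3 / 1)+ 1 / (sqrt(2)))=-38 / 3+ sqrt(2) / 2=-11.96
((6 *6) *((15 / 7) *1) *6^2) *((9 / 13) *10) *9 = 15746400 / 91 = 173037.36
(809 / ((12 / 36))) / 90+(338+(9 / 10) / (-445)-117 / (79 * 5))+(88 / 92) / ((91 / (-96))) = 401367648698 / 1103691225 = 363.66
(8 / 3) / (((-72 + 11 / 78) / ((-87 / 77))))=18096 / 431585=0.04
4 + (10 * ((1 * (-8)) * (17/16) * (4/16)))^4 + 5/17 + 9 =887468481/4352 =203921.99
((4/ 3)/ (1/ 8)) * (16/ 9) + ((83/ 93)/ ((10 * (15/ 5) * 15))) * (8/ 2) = 132322/ 6975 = 18.97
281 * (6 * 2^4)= 26976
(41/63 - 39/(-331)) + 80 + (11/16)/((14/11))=7751005/95328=81.31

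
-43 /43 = -1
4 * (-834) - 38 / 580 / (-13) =-12576701 / 3770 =-3335.99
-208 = -208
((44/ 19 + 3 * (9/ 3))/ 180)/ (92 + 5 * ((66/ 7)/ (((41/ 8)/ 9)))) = 12341/ 34312176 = 0.00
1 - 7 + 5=-1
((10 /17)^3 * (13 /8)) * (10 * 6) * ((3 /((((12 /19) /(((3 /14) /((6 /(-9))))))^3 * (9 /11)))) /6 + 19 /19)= 62973031875 /3451205632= 18.25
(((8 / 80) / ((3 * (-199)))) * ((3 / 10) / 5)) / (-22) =0.00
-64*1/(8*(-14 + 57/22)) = 176/251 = 0.70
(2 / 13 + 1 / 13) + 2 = 2.23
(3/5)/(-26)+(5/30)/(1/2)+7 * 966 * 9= 23734741/390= 60858.31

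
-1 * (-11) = 11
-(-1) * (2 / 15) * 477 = 318 / 5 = 63.60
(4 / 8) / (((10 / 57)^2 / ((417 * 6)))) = 40644.99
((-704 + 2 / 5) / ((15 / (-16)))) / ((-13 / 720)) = -2701824 / 65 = -41566.52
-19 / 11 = -1.73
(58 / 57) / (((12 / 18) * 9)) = 29 / 171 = 0.17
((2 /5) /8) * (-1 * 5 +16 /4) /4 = -1 /80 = -0.01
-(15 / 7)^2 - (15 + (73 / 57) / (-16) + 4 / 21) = -293485 / 14896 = -19.70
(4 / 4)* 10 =10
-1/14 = -0.07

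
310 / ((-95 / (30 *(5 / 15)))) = -620 / 19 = -32.63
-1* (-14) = 14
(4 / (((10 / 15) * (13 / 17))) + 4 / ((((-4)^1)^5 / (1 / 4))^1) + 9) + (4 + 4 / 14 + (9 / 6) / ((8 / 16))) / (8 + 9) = 1609637 / 93184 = 17.27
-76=-76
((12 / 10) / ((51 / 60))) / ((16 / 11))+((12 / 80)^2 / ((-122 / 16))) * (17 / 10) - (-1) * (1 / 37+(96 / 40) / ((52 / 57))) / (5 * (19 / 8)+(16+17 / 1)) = 1.02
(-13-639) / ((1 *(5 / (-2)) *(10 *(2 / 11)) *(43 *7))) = 3586 / 7525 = 0.48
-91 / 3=-30.33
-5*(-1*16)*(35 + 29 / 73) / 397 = 206720 / 28981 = 7.13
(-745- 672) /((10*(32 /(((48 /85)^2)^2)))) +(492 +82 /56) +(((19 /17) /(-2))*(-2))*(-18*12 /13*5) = 38017569295753 /95005137500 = 400.16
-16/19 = -0.84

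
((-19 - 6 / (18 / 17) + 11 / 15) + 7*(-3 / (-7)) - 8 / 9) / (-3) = 982 / 135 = 7.27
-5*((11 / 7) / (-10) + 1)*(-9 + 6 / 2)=177 / 7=25.29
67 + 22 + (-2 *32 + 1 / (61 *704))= 1073601 / 42944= 25.00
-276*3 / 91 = -828 / 91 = -9.10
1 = 1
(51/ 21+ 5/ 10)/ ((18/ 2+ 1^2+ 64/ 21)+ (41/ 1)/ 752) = 46248/ 206909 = 0.22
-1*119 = -119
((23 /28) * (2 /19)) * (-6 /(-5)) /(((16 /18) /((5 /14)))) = 621 /14896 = 0.04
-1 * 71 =-71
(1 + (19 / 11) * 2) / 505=49 / 5555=0.01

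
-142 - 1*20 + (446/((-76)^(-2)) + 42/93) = 79853968/31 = 2575934.45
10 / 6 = 5 / 3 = 1.67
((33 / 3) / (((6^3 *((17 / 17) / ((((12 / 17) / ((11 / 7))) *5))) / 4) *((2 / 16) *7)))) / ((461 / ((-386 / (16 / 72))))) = -15440 / 7837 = -1.97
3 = 3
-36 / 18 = -2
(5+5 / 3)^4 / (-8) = -20000 / 81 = -246.91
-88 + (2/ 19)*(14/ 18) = -15034/ 171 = -87.92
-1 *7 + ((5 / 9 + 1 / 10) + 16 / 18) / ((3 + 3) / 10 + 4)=-2759 / 414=-6.66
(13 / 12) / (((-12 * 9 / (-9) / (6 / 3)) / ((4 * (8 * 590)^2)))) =144809600 / 9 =16089955.56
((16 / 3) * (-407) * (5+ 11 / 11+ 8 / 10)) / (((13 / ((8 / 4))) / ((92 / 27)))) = -40739072 / 5265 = -7737.72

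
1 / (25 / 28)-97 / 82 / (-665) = 305853 / 272650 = 1.12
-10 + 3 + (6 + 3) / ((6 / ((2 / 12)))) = -27 / 4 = -6.75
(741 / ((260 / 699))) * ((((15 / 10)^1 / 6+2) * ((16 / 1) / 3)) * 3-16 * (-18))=3227283 / 5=645456.60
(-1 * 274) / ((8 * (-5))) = 137 / 20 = 6.85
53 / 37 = 1.43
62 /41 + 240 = 9902 /41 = 241.51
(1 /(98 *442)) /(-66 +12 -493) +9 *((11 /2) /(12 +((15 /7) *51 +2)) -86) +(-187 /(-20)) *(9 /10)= -782315733096823 /1022389713800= -765.18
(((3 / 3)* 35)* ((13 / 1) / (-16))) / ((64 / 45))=-20475 / 1024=-20.00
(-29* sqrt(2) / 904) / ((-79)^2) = -29* sqrt(2) / 5641864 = -0.00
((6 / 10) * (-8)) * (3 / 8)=-9 / 5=-1.80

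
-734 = -734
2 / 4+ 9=19 / 2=9.50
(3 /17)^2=9 /289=0.03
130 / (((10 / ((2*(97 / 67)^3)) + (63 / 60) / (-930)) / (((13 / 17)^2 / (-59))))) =-124318840022000 / 158868673391739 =-0.78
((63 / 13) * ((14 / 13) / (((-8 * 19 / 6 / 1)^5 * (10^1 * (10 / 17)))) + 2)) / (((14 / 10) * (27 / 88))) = 36258012558713 / 1606889207040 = 22.56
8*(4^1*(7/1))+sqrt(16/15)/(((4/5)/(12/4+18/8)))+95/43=7*sqrt(15)/4+9727/43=232.99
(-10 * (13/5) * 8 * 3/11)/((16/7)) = -273/11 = -24.82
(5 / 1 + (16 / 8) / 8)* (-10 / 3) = -35 / 2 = -17.50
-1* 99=-99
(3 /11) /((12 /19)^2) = 361 /528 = 0.68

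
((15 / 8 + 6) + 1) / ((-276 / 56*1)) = -497 / 276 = -1.80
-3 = -3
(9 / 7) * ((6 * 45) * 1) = 2430 / 7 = 347.14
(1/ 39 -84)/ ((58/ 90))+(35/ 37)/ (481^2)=-32348271110/ 248250353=-130.31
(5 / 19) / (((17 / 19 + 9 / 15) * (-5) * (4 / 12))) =-15 / 142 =-0.11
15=15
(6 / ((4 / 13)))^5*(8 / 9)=10024911 / 4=2506227.75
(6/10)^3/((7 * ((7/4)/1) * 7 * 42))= 18/300125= 0.00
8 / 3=2.67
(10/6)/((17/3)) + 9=158/17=9.29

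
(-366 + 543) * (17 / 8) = 3009 / 8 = 376.12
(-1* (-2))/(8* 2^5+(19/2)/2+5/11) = 88/11493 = 0.01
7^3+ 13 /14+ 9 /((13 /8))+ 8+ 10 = 66879 /182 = 367.47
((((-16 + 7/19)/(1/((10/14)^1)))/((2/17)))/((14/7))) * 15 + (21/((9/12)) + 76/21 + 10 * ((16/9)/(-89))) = -289929907/426132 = -680.38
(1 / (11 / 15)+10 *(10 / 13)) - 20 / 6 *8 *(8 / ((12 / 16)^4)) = -23114435 / 34749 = -665.18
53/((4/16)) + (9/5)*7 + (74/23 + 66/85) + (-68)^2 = 9486821/1955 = 4852.59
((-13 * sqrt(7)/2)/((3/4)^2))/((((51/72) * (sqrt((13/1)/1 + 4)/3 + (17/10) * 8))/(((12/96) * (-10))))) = -26000 * sqrt(119)/700247 + 62400 * sqrt(7)/41191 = 3.60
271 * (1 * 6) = 1626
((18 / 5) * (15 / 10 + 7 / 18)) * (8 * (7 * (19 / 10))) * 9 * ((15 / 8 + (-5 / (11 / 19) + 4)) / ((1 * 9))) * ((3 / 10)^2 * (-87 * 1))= 15643.57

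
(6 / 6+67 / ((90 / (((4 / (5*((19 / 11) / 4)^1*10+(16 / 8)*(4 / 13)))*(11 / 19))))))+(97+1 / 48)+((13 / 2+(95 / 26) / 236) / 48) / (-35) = 73212738462719 / 746348383872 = 98.09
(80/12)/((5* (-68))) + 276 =14075/51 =275.98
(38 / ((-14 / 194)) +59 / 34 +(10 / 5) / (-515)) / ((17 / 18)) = -578966769 / 1041845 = -555.71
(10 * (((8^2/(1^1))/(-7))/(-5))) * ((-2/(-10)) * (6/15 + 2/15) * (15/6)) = 512/105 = 4.88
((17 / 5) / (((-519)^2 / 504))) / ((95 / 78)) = 74256 / 14216275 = 0.01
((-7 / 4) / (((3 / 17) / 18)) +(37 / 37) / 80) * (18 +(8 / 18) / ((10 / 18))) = -671113 / 200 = -3355.56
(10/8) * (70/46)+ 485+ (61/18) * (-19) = 349841/828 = 422.51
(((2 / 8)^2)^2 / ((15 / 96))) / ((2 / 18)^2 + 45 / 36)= 0.02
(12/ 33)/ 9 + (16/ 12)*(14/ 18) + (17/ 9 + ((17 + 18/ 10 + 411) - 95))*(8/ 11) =365224/ 1485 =245.94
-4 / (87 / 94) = -376 / 87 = -4.32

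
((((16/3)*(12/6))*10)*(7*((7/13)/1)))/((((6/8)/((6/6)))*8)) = 7840/117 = 67.01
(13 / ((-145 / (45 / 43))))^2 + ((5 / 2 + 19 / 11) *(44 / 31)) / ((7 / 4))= 37416039 / 10885063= 3.44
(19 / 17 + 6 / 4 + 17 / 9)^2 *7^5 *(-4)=-31960880287 / 23409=-1365324.46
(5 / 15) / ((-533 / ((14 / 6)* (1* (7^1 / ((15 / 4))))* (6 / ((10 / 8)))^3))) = -100352 / 333125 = -0.30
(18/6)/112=0.03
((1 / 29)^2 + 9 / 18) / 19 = 843 / 31958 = 0.03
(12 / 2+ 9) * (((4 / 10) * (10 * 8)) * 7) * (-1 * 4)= -13440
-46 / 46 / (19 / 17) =-17 / 19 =-0.89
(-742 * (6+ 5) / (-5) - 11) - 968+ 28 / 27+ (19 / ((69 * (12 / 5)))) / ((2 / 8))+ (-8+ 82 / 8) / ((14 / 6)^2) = 398808097 / 608580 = 655.31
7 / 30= 0.23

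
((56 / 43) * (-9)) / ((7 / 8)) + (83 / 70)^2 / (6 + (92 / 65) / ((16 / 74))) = -456482489 / 34365170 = -13.28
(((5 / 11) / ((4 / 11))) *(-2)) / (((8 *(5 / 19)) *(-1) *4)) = 19 / 64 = 0.30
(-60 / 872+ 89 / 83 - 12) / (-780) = 198971 / 14113320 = 0.01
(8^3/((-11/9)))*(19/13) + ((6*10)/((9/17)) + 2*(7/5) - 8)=-504.12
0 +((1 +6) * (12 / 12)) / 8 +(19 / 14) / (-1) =-27 / 56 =-0.48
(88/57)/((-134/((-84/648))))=154/103113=0.00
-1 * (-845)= 845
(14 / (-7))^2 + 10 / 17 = 78 / 17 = 4.59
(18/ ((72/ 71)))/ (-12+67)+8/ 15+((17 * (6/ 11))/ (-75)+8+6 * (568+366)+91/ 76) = 175996699/ 31350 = 5613.93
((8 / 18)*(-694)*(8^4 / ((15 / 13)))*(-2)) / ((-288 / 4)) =-36954112 / 1215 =-30414.91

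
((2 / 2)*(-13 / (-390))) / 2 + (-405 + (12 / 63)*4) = -56591 / 140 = -404.22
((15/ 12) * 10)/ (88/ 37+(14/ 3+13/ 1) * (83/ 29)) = 80475/ 340838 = 0.24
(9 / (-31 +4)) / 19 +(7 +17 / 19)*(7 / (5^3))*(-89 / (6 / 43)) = -80372 / 285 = -282.01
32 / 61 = 0.52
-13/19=-0.68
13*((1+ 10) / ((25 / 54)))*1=7722 / 25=308.88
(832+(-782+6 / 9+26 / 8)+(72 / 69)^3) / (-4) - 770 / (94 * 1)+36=385525873 / 27448752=14.05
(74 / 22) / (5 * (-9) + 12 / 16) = -148 / 1947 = -0.08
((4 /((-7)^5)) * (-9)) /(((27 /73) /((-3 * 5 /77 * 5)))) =-0.01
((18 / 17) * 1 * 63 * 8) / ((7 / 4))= 5184 / 17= 304.94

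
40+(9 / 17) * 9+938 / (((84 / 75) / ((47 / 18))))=1365721 / 612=2231.57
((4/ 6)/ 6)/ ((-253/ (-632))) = 632/ 2277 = 0.28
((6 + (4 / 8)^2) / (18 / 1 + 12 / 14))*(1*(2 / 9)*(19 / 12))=3325 / 28512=0.12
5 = 5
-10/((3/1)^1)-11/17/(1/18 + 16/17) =-3644/915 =-3.98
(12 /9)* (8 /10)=16 /15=1.07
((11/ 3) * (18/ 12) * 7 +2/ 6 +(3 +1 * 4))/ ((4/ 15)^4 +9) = 4640625/ 911762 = 5.09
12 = 12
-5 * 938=-4690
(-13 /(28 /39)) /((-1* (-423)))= -169 /3948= -0.04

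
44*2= 88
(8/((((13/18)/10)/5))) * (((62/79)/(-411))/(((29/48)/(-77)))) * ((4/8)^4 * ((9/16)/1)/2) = 9667350/4080271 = 2.37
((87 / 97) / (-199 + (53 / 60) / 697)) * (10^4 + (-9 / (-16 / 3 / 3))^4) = -635260277320785 / 13225923690496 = -48.03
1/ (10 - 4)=1/ 6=0.17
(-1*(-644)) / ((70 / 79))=3634 / 5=726.80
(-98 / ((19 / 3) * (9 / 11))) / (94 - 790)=539 / 19836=0.03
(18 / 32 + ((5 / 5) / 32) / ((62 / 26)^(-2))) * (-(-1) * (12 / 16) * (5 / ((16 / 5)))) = 0.87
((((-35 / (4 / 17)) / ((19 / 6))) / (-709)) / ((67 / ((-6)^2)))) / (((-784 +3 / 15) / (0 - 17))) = 2731050 / 3537120883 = 0.00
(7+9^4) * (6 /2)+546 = 20250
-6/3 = -2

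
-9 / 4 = -2.25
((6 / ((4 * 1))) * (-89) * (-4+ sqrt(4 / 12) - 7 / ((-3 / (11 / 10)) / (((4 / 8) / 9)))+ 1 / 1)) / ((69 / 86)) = 5905061 / 12420 - 3827 * sqrt(3) / 69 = 379.38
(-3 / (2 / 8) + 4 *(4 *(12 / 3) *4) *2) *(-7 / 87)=-3500 / 87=-40.23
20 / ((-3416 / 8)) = -0.05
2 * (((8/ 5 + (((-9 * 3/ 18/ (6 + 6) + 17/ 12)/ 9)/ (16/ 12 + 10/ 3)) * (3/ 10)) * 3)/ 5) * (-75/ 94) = -16221/ 10528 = -1.54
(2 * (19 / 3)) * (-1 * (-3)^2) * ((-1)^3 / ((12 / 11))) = 209 / 2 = 104.50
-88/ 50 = -44/ 25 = -1.76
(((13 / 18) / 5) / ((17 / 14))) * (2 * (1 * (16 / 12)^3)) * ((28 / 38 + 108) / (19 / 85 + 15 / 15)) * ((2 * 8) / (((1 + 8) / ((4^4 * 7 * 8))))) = 53075771392 / 41553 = 1277303.00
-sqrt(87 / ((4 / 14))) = -sqrt(1218) / 2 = -17.45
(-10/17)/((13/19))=-0.86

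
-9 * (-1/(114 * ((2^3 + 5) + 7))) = 0.00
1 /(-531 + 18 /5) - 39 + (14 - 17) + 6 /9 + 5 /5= -106364 /2637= -40.34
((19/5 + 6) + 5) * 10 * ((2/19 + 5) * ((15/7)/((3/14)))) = 143560/19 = 7555.79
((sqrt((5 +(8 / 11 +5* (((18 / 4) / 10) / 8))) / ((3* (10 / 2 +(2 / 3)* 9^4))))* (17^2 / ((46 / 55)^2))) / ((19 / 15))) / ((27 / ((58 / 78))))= 397375* sqrt(67918290) / 17046817632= 0.19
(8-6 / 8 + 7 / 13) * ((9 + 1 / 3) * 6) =5670 / 13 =436.15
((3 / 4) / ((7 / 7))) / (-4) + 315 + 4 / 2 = 5069 / 16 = 316.81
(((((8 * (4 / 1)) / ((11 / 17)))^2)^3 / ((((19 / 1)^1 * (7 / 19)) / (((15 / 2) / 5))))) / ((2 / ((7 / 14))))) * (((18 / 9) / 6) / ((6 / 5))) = 8099224176558080 / 37202781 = 217704804.83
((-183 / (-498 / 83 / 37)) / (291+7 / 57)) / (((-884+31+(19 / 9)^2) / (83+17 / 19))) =-0.38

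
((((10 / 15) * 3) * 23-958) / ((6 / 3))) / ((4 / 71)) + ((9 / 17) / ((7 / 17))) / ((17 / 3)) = -963159 / 119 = -8093.77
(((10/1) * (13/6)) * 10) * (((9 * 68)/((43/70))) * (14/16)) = 8121750/43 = 188877.91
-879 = -879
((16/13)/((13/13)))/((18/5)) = 40/117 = 0.34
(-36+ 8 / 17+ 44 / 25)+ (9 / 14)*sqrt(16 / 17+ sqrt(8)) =-14352 / 425+ 9*sqrt(272+ 578*sqrt(2)) / 238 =-32.52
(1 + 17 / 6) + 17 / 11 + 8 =883 / 66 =13.38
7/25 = 0.28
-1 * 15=-15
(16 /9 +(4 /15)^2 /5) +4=724 /125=5.79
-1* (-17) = 17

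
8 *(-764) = -6112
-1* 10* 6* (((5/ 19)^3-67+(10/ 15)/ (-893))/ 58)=647800700/ 9348817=69.29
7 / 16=0.44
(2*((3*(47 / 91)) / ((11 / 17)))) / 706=2397 / 353353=0.01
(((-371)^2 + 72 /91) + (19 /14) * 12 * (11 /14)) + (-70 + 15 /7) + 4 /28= 87642838 /637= 137586.87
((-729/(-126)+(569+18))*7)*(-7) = -58093/2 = -29046.50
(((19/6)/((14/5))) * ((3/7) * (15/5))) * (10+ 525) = 152475/196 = 777.93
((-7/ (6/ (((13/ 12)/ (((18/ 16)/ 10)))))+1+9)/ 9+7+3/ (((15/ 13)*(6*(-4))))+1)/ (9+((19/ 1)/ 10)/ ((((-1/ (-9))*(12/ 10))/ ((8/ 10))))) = 226121/ 594864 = 0.38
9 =9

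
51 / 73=0.70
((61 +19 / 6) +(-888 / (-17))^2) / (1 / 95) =460040255 / 1734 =265305.80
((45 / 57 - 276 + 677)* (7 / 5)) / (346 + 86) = 26719 / 20520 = 1.30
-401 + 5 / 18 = -7213 / 18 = -400.72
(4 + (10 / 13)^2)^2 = 602176 / 28561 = 21.08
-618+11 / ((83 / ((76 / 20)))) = -256261 / 415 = -617.50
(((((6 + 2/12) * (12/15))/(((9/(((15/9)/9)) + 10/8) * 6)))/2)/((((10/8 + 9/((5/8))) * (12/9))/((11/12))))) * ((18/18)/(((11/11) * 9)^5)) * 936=0.00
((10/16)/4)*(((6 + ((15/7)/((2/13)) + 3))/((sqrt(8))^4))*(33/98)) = 52965/2809856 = 0.02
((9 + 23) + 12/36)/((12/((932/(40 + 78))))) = 22601/1062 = 21.28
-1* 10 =-10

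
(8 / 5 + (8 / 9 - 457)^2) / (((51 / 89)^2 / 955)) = 127471485785203 / 210681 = 605045000.67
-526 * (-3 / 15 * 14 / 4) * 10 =3682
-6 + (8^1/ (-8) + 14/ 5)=-21/ 5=-4.20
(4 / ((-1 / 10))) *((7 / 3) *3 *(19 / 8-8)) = 1575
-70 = -70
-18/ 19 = -0.95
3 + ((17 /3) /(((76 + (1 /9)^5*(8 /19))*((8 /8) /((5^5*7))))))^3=547493371664166814282959433539 /126180597446940253888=4338966392.15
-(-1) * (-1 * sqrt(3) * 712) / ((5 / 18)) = -12816 * sqrt(3) / 5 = -4439.59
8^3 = 512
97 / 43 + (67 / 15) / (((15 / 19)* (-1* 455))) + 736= 3249839636 / 4402125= 738.24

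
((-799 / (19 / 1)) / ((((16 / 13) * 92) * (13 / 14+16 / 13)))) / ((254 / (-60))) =4726085 / 116325904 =0.04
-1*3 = -3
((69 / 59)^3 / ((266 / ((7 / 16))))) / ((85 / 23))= 7555707 / 10613986720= 0.00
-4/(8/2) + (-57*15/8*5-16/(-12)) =-12817/24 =-534.04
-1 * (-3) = 3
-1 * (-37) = 37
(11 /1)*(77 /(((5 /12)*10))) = 5082 /25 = 203.28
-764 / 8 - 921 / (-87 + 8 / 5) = -72347 / 854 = -84.72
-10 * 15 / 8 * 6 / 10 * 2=-45 / 2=-22.50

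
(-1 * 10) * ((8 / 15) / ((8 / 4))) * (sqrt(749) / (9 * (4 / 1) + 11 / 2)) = -16 * sqrt(749) / 249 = -1.76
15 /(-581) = -15 /581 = -0.03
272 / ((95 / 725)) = 39440 / 19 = 2075.79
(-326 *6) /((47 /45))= -88020 /47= -1872.77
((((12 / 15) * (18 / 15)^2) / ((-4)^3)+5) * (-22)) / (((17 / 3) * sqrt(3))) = -27401 * sqrt(3) / 4250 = -11.17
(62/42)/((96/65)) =2015/2016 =1.00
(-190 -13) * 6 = -1218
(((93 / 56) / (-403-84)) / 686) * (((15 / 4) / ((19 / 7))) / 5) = -279 / 203121856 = -0.00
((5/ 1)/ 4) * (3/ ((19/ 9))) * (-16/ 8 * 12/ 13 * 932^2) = -703585440/ 247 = -2848524.05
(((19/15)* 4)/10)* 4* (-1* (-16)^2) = -38912/75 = -518.83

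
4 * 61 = 244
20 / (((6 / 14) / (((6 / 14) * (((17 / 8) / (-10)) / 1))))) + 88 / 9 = 199 / 36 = 5.53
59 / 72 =0.82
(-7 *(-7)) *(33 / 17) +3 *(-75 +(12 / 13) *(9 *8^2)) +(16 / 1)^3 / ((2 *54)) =8969120 / 5967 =1503.12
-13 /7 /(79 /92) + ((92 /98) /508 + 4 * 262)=1028304561 /983234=1045.84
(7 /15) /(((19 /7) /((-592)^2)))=17172736 /285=60255.21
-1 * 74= -74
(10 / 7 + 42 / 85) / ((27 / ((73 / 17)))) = 83512 / 273105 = 0.31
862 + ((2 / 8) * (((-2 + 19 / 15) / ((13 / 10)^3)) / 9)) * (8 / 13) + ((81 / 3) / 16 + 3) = 10693425049 / 12338352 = 866.68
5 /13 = 0.38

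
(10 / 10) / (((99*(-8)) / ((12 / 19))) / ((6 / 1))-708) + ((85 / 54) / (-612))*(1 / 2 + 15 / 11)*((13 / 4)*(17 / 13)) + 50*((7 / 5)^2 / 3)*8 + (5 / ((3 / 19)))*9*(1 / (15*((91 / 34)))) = 547383323987 / 2039349312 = 268.41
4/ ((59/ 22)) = 88/ 59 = 1.49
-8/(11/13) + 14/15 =-1406/165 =-8.52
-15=-15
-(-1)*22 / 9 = 22 / 9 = 2.44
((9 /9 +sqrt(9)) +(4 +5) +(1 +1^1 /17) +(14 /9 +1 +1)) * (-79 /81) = -212905 /12393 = -17.18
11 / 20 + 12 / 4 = 71 / 20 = 3.55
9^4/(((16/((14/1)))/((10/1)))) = 229635/4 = 57408.75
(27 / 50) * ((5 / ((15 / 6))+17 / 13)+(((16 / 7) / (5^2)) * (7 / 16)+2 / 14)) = 214407 / 113750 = 1.88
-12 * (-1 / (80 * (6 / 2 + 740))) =0.00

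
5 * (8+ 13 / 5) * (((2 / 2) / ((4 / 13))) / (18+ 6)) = 689 / 96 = 7.18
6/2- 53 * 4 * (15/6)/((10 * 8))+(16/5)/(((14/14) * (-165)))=-24053/6600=-3.64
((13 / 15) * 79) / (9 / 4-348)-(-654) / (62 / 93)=20346737 / 20745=980.80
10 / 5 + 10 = 12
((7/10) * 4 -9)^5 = -28629151/3125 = -9161.33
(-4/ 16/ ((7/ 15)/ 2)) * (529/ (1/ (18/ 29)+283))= -71415/ 35861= -1.99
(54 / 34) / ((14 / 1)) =27 / 238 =0.11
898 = 898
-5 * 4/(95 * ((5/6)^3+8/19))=-864/4103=-0.21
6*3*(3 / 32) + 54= 891 / 16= 55.69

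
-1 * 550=-550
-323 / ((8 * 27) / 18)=-323 / 12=-26.92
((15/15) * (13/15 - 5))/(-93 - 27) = 31/900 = 0.03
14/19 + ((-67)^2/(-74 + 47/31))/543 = 14437673/23182299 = 0.62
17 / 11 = 1.55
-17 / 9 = -1.89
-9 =-9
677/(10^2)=677/100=6.77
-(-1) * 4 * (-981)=-3924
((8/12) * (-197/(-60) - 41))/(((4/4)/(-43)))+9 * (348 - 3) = 4186.21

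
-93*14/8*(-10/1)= 3255/2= 1627.50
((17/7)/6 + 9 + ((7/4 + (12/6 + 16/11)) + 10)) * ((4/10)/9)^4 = 90956/947244375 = 0.00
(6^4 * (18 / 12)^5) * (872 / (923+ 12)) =8581788 / 935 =9178.38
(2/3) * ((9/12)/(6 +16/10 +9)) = 5/166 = 0.03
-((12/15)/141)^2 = -16/497025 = -0.00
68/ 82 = 34/ 41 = 0.83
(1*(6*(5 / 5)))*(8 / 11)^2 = 384 / 121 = 3.17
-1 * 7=-7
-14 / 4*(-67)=469 / 2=234.50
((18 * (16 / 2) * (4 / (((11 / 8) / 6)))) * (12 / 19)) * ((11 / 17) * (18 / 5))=5971968 / 1615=3697.81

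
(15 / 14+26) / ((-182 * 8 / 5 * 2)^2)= 9475 / 118716416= 0.00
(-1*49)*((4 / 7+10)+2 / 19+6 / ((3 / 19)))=-45318 / 19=-2385.16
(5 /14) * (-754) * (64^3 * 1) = -494141440 /7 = -70591634.29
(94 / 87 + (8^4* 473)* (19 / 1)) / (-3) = -12270251.03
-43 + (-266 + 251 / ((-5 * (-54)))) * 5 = -1368.35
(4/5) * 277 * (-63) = -69804/5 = -13960.80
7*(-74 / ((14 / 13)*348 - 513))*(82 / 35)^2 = 20.57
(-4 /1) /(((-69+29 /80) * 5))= 64 /5491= 0.01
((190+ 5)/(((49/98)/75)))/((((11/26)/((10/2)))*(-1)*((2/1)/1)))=-172840.91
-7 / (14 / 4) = -2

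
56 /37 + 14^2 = 7308 /37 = 197.51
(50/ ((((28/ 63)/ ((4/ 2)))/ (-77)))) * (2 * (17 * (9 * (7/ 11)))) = -3373650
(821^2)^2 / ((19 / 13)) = 5906306505853 / 19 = 310858237150.16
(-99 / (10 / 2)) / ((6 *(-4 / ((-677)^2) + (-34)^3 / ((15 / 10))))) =0.00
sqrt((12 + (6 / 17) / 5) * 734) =6 * sqrt(1778115) / 85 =94.13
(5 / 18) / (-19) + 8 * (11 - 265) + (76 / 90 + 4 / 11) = -12733157 / 6270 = -2030.81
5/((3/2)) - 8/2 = -2/3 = -0.67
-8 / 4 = -2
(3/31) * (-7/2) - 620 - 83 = -703.34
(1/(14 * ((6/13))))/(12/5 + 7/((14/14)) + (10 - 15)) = 65/1848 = 0.04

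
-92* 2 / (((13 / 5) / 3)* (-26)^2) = -690 / 2197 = -0.31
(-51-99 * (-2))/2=147/2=73.50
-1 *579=-579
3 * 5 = 15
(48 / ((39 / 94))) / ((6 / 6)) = 1504 / 13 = 115.69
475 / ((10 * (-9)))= -95 / 18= -5.28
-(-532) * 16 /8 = 1064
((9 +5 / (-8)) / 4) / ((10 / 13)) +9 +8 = 6311 / 320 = 19.72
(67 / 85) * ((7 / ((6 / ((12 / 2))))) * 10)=938 / 17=55.18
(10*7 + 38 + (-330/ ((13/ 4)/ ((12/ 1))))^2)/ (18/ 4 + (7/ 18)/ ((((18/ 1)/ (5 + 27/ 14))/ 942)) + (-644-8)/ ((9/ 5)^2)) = -81299328048/ 3051295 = -26644.20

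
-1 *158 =-158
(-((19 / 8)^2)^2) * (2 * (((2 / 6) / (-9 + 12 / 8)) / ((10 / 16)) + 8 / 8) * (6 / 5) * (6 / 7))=-27237089 / 448000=-60.80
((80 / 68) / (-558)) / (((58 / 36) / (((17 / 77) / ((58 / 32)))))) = -320 / 2007467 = -0.00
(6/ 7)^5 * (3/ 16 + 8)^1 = 63666/ 16807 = 3.79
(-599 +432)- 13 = -180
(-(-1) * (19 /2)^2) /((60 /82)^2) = 168.57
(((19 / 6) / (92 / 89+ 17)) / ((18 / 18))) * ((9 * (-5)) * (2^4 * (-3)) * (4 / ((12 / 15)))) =202920 / 107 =1896.45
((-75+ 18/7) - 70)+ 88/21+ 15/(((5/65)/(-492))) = -2017643/21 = -96078.24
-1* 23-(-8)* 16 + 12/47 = 4947/47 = 105.26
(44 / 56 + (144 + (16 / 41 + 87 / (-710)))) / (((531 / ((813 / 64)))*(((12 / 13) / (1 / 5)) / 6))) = 1084699993 / 240448600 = 4.51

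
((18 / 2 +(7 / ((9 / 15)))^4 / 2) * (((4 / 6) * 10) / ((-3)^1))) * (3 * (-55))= 826145650 / 243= 3399776.34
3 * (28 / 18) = 14 / 3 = 4.67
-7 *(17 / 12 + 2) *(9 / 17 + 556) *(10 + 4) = -19007149 / 102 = -186344.60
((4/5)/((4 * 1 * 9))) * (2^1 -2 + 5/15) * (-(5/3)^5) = -625/6561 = -0.10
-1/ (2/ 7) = -7/ 2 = -3.50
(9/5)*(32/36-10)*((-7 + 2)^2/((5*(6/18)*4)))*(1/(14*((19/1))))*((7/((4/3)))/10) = -369/3040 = -0.12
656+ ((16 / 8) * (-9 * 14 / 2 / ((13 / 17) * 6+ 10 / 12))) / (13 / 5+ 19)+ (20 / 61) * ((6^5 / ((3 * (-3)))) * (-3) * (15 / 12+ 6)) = 32847439 / 4819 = 6816.24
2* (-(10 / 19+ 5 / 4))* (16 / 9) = -120 / 19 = -6.32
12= 12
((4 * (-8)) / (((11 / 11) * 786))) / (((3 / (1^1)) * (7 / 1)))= -0.00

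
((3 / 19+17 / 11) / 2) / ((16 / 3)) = 0.16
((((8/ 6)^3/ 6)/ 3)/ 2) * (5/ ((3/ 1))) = 80/ 729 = 0.11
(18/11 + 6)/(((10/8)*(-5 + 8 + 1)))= 84/55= 1.53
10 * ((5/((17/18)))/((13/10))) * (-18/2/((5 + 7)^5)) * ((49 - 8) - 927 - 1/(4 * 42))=18606125/14257152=1.31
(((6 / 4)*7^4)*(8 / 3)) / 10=4802 / 5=960.40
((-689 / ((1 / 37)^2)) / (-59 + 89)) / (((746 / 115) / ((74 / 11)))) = -802698091 / 24618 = -32606.15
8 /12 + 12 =38 /3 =12.67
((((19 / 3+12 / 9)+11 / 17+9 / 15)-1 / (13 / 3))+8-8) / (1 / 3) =28784 / 1105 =26.05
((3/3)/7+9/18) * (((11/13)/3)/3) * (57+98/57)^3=412439092153/33705126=12236.69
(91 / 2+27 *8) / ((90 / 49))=25627 / 180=142.37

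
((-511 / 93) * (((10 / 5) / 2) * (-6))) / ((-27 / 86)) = -87892 / 837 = -105.01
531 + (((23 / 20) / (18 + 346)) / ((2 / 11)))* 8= 966673 / 1820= 531.14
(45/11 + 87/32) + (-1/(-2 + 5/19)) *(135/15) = 4221/352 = 11.99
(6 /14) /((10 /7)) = 3 /10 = 0.30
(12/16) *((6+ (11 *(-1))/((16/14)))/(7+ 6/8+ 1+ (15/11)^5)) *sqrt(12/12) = -0.20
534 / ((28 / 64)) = 1220.57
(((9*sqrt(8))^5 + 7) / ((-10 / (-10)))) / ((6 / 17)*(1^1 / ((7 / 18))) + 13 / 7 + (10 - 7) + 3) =119 / 149 + 128490624*sqrt(2) / 149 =1219552.36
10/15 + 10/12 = 3/2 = 1.50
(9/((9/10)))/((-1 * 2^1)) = -5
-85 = -85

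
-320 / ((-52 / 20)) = 1600 / 13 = 123.08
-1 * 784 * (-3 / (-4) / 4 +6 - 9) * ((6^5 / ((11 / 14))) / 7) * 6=205752960 / 11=18704814.55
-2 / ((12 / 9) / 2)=-3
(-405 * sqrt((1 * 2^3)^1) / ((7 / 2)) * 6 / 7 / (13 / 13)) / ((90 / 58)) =-6264 * sqrt(2) / 49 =-180.79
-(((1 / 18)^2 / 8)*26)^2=-169 / 1679616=-0.00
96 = 96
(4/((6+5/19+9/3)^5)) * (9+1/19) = 5603803/10554638336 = 0.00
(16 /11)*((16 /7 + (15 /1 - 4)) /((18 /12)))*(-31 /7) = -30752 /539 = -57.05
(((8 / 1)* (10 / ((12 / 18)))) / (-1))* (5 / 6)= -100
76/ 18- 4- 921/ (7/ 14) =-16576/ 9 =-1841.78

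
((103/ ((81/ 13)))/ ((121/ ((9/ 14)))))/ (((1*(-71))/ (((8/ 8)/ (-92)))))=1339/ 99586872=0.00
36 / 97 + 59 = 5759 / 97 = 59.37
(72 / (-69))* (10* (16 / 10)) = -384 / 23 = -16.70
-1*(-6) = 6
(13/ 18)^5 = 371293/ 1889568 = 0.20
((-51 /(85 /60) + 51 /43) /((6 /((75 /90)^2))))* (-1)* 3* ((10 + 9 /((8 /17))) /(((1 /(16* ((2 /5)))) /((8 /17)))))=2325340 /2193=1060.35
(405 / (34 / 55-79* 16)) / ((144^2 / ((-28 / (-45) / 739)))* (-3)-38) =51975 / 11978970086212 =0.00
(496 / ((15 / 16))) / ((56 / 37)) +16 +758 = 117974 / 105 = 1123.56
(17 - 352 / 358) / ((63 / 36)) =11468 / 1253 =9.15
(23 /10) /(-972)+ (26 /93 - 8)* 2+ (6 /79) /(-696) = -10660907053 /690324120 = -15.44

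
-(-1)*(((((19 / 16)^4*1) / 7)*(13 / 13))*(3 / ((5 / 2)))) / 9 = 130321 / 3440640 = 0.04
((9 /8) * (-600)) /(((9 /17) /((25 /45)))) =-708.33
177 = 177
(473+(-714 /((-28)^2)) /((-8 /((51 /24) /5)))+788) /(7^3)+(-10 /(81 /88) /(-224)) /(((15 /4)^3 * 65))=16062146026757 /4368821184000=3.68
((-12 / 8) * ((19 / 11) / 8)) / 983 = -57 / 173008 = -0.00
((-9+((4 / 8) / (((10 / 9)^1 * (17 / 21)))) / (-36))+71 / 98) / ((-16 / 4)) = 552509 / 266560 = 2.07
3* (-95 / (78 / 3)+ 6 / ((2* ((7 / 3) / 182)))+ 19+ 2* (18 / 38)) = 750.88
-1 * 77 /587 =-77 /587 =-0.13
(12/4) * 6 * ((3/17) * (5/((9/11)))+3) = 1248/17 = 73.41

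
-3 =-3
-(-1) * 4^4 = 256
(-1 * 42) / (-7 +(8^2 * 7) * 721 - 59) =-21 / 161471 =-0.00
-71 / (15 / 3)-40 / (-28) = -447 / 35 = -12.77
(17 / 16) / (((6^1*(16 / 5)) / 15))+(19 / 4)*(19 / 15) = 52583 / 7680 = 6.85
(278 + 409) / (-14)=-687 / 14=-49.07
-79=-79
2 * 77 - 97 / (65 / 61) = 4093 / 65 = 62.97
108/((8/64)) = 864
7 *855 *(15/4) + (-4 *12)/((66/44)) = 89647/4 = 22411.75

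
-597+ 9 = -588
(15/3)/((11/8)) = 40/11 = 3.64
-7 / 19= -0.37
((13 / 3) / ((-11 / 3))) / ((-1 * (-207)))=-13 / 2277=-0.01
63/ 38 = 1.66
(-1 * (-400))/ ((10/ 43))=1720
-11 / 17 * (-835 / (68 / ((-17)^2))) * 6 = 27555 / 2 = 13777.50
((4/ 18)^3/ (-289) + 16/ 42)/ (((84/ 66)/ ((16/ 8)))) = 0.60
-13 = -13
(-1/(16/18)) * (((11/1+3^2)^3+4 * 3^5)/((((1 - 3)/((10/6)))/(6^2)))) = 302805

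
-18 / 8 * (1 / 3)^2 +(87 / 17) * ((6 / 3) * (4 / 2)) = 1375 / 68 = 20.22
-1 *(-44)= 44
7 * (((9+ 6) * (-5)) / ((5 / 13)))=-1365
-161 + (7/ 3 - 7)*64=-1379/ 3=-459.67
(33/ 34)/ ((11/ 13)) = 39/ 34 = 1.15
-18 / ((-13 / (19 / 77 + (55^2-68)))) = 4094.65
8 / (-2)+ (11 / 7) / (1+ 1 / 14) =-38 / 15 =-2.53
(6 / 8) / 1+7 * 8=227 / 4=56.75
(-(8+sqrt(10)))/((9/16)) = -128/9- 16 * sqrt(10)/9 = -19.84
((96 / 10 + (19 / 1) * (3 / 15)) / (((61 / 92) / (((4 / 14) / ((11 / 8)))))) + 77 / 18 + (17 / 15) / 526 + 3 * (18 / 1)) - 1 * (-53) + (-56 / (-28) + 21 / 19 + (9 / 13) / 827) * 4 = 1452361289369566 / 11355108419655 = 127.90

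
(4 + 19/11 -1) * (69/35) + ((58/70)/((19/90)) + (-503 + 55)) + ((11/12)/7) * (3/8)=-101756121/234080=-434.71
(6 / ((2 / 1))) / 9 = 1 / 3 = 0.33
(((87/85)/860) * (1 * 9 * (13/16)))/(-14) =-10179/16374400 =-0.00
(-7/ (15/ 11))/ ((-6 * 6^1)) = 77/ 540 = 0.14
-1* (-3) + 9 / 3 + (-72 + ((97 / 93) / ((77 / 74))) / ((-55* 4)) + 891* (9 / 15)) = 369117317 / 787710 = 468.60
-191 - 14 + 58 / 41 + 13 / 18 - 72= -202849 / 738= -274.86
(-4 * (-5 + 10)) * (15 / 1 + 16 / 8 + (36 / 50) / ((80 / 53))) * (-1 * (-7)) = -122339 / 50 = -2446.78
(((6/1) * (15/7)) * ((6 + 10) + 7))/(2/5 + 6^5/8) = 5175/17017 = 0.30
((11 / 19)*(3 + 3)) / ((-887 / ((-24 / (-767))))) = -1584 / 12926251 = -0.00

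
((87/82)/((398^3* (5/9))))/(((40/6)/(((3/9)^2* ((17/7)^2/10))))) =75429/253313974256000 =0.00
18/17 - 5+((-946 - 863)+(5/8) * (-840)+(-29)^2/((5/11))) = -41458/85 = -487.74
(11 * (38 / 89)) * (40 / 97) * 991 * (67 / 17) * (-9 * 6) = -408477.21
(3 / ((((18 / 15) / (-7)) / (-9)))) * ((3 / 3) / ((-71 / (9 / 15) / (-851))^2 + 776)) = 293301405 / 1445127374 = 0.20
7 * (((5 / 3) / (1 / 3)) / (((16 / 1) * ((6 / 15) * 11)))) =175 / 352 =0.50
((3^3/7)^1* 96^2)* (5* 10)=1777371.43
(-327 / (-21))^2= 11881 / 49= 242.47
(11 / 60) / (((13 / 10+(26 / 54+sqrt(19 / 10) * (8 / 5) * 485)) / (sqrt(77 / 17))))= -47619 * sqrt(1309) / 2835843657566+1037124 * sqrt(248710) / 1417921828783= 0.00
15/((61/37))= 555/61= 9.10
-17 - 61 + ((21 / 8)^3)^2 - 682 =-113463319 / 262144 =-432.83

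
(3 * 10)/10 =3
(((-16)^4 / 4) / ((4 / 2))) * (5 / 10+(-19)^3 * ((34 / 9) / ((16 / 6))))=-79596885.33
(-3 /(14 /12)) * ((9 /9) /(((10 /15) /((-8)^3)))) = 13824 /7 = 1974.86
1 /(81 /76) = 76 /81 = 0.94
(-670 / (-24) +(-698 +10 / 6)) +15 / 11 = -88051 / 132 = -667.05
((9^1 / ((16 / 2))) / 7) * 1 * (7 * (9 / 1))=81 / 8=10.12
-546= -546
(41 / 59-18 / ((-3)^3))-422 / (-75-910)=312079 / 174345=1.79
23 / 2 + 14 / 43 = 1017 / 86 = 11.83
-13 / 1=-13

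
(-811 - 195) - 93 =-1099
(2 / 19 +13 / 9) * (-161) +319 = 11884 / 171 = 69.50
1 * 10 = 10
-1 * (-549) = 549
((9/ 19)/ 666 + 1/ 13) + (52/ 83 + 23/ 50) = 22076088/ 18963425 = 1.16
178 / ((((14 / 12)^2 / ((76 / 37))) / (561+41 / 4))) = 278203320 / 1813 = 153449.16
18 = 18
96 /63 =32 /21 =1.52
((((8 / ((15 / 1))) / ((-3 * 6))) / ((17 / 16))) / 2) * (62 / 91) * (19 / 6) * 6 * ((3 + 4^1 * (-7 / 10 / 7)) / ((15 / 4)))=-150784 / 1204875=-0.13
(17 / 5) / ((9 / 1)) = 17 / 45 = 0.38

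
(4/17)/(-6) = -2/51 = -0.04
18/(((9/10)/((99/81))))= 220/9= 24.44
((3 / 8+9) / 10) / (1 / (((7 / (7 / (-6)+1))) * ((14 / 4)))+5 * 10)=2205 / 117584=0.02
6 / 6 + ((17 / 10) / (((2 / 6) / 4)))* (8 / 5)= 841 / 25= 33.64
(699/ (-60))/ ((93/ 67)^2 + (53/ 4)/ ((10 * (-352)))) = -736339648/ 121540003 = -6.06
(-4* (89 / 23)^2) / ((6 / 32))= -506944 / 1587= -319.44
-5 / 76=-0.07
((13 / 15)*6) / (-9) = -26 / 45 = -0.58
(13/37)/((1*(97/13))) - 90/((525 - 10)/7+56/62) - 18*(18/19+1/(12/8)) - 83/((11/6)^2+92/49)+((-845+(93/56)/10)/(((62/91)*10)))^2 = 128025241012335297362179357/8351343711373099520000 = 15329.90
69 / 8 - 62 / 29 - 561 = -128647 / 232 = -554.51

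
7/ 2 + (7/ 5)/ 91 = 457/ 130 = 3.52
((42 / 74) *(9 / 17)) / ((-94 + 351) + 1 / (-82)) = 15498 / 13254917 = 0.00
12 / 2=6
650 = 650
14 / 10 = 7 / 5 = 1.40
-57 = -57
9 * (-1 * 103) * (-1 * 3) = 2781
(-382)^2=145924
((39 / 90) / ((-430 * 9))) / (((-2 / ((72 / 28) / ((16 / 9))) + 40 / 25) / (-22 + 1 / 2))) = 39 / 3520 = 0.01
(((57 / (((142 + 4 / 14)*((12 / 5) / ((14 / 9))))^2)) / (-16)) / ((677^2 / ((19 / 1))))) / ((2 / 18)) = -21669025 / 785669243784192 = -0.00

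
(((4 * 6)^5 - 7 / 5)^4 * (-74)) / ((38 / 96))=-469703614590634406875070639395488 / 625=-751525783345015051000113000000.00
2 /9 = 0.22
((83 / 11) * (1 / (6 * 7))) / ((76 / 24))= 83 / 1463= 0.06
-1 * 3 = -3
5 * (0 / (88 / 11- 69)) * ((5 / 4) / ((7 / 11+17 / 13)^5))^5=0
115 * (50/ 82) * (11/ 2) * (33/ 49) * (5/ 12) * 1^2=1739375/ 16072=108.22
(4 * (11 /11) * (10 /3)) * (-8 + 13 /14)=-660 /7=-94.29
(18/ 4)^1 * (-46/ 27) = -23/ 3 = -7.67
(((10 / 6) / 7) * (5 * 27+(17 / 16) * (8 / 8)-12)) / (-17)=-9925 / 5712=-1.74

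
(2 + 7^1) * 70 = 630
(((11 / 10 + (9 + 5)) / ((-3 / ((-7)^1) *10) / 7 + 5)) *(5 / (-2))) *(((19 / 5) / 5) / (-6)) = 0.85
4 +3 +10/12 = 47/6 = 7.83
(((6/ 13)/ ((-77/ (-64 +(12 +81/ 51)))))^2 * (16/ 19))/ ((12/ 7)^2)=2937796/ 112285459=0.03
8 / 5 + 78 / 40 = 71 / 20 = 3.55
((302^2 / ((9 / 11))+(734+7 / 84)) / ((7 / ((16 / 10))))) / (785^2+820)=8078806 / 194369175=0.04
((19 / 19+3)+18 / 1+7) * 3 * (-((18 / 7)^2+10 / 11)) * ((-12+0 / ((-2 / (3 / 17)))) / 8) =529047 / 539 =981.53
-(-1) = 1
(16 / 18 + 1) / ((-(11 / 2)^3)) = -136 / 11979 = -0.01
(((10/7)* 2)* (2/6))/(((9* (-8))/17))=-85/378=-0.22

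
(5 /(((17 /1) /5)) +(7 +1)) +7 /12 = 2051 /204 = 10.05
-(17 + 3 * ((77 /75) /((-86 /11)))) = -35703 /2150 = -16.61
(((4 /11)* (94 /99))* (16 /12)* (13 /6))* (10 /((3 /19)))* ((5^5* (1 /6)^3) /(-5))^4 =8856964111328125 /2000122844544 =4428.21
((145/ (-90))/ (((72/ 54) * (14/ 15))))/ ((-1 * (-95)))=-29/ 2128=-0.01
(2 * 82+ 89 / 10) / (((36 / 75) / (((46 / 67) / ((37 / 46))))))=4573205 / 14874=307.46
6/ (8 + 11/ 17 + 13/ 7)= 357/ 625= 0.57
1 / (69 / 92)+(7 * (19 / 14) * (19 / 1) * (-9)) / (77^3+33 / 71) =258618971 / 194483256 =1.33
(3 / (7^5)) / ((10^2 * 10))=3 / 16807000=0.00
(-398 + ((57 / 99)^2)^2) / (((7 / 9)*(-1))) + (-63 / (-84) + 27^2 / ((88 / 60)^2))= 785148668 / 922383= 851.22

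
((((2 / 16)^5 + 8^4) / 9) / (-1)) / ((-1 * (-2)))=-14913081 / 65536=-227.56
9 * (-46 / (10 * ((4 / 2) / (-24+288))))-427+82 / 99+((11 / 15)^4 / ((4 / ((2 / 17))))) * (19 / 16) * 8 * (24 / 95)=-92948166023 / 15778125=-5890.95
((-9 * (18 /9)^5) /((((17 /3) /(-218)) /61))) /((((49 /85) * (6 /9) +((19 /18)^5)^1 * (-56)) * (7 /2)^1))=-27137673285120 /10258942183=-2645.27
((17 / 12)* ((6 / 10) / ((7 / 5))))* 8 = 34 / 7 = 4.86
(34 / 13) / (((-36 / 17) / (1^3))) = -289 / 234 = -1.24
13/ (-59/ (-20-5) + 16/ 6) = 75/ 29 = 2.59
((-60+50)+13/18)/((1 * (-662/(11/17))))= 0.01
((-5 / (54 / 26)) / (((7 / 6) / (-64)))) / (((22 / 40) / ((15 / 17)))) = 832000 / 3927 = 211.87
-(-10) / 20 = 1 / 2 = 0.50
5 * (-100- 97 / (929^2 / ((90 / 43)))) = -18555425150 / 37110763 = -500.00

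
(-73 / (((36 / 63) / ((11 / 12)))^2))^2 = 187330555489 / 5308416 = 35289.35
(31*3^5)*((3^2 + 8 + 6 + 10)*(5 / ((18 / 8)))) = 552420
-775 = -775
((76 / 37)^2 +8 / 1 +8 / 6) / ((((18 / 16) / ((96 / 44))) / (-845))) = -273644800 / 12321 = -22209.63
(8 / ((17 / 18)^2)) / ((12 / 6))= 1296 / 289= 4.48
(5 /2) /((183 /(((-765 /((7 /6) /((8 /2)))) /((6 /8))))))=-47.78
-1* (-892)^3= 709732288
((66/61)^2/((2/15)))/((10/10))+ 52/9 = 14.56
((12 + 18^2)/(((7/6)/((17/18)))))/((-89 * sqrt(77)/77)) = -272 * sqrt(77)/89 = -26.82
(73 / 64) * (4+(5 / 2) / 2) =1533 / 256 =5.99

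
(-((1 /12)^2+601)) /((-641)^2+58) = -86545 /59175216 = -0.00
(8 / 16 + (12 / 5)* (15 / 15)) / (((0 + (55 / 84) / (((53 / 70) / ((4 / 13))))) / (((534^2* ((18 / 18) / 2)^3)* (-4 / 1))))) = -4273276527 / 2750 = -1553918.74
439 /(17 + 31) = 439 /48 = 9.15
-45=-45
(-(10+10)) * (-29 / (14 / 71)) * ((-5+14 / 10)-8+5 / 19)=-4435086 / 133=-33346.51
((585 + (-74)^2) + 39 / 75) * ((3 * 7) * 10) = 6364596 / 5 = 1272919.20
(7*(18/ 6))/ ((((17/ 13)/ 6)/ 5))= 8190/ 17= 481.76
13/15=0.87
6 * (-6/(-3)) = 12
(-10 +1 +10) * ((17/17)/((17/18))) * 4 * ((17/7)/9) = 8/7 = 1.14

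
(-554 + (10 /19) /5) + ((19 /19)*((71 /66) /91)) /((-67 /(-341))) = -384947149 /695058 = -553.83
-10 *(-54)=540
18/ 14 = 9/ 7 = 1.29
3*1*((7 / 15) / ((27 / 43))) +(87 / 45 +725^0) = 697 / 135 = 5.16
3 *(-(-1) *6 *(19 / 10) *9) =1539 / 5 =307.80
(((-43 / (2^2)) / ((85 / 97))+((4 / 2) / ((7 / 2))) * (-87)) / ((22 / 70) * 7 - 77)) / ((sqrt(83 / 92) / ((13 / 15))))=0.76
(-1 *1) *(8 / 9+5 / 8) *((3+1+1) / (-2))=545 / 144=3.78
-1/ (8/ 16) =-2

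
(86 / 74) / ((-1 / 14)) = -602 / 37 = -16.27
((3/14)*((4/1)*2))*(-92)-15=-1209/7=-172.71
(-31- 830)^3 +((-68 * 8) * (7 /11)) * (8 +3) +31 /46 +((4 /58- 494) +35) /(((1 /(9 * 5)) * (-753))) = -638281160.90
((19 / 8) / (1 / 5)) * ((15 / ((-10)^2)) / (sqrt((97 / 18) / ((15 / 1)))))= 2.97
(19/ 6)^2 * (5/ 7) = 1805/ 252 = 7.16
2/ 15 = 0.13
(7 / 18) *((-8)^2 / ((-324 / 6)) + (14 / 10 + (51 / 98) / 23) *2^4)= 1641404 / 195615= 8.39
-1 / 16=-0.06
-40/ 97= -0.41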